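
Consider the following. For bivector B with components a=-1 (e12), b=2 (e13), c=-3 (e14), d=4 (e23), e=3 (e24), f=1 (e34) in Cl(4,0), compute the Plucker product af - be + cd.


Plucker relation: af - be + cd
a*f = (-1)*1 = -1
b*e = 2*3 = 6
c*d = (-3)*4 = -12
af - be + cd = -1 - 6 + (-12)
= -19


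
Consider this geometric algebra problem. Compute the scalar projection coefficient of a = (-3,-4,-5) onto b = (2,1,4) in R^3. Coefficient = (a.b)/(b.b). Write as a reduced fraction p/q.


Projection coefficient = (a . b) / (b . b)
a . b = (-3)*2 + (-4)*1 + (-5)*4
= -6 + (-4) + (-20) = -30
b . b = 2^2 + 1^2 + 4^2
= 4 + 1 + 16 = 21
Coefficient = -30/21
In lowest terms: -10/7


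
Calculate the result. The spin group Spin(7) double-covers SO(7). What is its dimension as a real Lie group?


Spin(n) double-covers SO(n); both have Lie algebra so(n) of dimension n(n-1)/2.
n = 7
n(n-1) = 7 * 6 = 42
dim Spin(7) = 42/2 = 21


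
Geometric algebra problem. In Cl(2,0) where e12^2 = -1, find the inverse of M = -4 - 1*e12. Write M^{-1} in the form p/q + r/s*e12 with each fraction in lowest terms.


M = -4 - 1*e12, where e12^2 = -1.
Since M commutes with its reverse ~M = a - b*e12, M * ~M = a^2 - b^2*e12^2 = a^2 + b^2.
So M^{-1} = ~M / (a^2 + b^2) = (a - b*e12)/(a^2 + b^2).
a^2 + b^2 = 16 + 1 = 17
Scalar part = -4/17 = -4/17
Bivector coeff = 1/17 = 1/17
M^{-1} = -4/17 + 1/17*e12


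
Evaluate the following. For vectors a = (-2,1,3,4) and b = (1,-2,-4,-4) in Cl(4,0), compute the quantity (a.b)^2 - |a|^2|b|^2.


a . b = (-2)*1 + 1*(-2) + 3*(-4) + 4*(-4)
= -2 + (-2) + (-12) + (-16) = -32
|a|^2 = (-2)^2 + 1^2 + 3^2 + 4^2 = 30
|b|^2 = 1^2 + (-2)^2 + (-4)^2 + (-4)^2 = 37
(a.b)^2 = (-32)^2 = 1024
|a|^2 * |b|^2 = 30 * 37 = 1110
Result = 1024 - 1110 = -86


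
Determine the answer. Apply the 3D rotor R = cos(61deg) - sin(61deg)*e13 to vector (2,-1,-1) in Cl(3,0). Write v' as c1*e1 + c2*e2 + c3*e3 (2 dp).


Rotor R = cos(61deg) - sin(61deg)*e13
Rotation angle theta = 2 * 61 = 122 degrees in the e13 plane (e1 -> e3).
The component perpendicular to the plane (e2) is invariant: v'_2 = v2 = -1.00
cos(122deg) = -0.5299, sin(122deg) = 0.8480
v'_1 = v1*cos(theta) - v3*sin(theta) = 2*(-0.5299) - (-1)*0.8480 = -0.21
v'_3 = v1*sin(theta) + v3*cos(theta) = 2*0.8480 + (-1)*(-0.5299) = 2.23
v' = -0.21*e1 - 1.00*e2 + 2.23*e3


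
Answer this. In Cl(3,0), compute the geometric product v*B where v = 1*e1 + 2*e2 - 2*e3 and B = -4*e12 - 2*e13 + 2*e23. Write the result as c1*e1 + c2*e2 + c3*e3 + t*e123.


vB has grade-1 (vector) and grade-3 (trivector) parts: vB = (v _| B) + (v ^ B).
Vector part <vB>_1:
  e1: -v2*b12 - v3*b13 = -(2)*(-4) - (-2)*(-2) = 4
  e2: v1*b12 - v3*b23 = (1)*(-4) - (-2)*(2) = 0
  e3: v1*b13 + v2*b23 = (1)*(-2) + (2)*(2) = 2
Trivector part <vB>_3:
  e123: v1*b23 - v2*b13 + v3*b12 = (1)*(2) - (2)*(-2) + (-2)*(-4) = 14
vB = 4*e1 + 0*e2 + 2*e3 + 14*e123


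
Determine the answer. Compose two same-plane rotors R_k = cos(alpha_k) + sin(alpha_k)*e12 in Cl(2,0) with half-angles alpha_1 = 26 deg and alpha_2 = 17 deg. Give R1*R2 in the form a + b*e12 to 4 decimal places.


Same-plane rotors commute and their half-angles add:
R1*R2 = cos(a1 + a2) + sin(a1 + a2)*e12.
a1 + a2 = 26 + 17 = 43 deg
cos(43 deg) = 0.7314
sin(43 deg) = 0.6820
R1*R2 = 0.7314 + 0.6820*e12


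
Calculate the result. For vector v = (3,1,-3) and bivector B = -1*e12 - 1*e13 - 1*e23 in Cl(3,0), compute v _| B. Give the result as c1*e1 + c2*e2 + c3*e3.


Left contraction v _| B = <vB>_1 (grade-1 part of the geometric product vB).
Using e1_|e12 = e2, e2_|e12 = -e1, e1_|e13 = e3, e3_|e13 = -e1, e2_|e23 = e3, e3_|e23 = -e2:
e1 coeff: -v2*b12 - v3*b13 = -(1)*(-1) - (-3)*(-1) = -2
e2 coeff: v1*b12 - v3*b23 = (3)*(-1) - (-3)*(-1) = -6
e3 coeff: v1*b13 + v2*b23 = (3)*(-1) + (1)*(-1) = -4
v _| B = -2*e1 - 6*e2 - 4*e3


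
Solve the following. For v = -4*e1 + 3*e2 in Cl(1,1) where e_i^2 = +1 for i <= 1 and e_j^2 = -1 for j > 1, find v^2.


v^2 = sum of c_i^2 * e_i^2
Positive signature terms (e_i^2 = +1): (-4)^2 = 16
Negative signature terms (e_j^2 = -1): 3^2 = 9
v^2 = 16 - 9 = 7


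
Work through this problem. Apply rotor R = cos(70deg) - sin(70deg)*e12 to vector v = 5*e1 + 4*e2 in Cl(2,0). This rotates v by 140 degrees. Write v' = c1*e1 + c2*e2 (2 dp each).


Rotor R = cos(70deg) - sin(70deg)*e12
Rotation angle theta = 2 * 70 = 140 degrees
v' = R*v*~R rotates v by theta.
cos(140deg) = -0.7660, sin(140deg) = 0.6428
v'_1 = 5*cos(140deg) - 4*sin(140deg)
= 5*(-0.7660) - 4*0.6428
= -6.40
v'_2 = 5*sin(140deg) + 4*cos(140deg)
= 5*0.6428 + 4*(-0.7660)
= 0.15
v' = -6.40*e1 + 0.15*e2


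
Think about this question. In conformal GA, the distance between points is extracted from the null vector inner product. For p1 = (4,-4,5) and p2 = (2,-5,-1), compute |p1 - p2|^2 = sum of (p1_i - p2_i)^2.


p1 - p2 = (2, 1, 6)
|p1 - p2|^2 = 2^2 + 1^2 + 6^2
= 4 + 1 + 36
= 41


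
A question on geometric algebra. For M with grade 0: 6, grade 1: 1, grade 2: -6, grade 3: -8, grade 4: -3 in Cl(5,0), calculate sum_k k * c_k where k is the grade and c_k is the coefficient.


Grade-weighted sum = sum of grade_k * coefficient_k
0*6 = 0
1*1 = 1
2*(-6) = -12
3*(-8) = -24
4*(-3) = -12
Total = 0 + 1 + (-12) + (-24) + (-12) = -47


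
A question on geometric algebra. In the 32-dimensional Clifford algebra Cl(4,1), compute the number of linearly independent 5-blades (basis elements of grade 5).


Number of grade-k basis blades in Cl(p,q) with n = p + q is C(n, k).
n = 4 + 1 = 5
C(5, 5) = 5! / (5! * 0!)
= 120 / (120 * 1)
= 1


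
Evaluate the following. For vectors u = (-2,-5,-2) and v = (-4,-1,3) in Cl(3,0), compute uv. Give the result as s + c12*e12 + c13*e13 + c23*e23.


In Cl(3,0): e_i^2 = 1, e_ie_j = -e_je_i for i != j.
Scalar part = u . v = (-2)*(-4) + (-5)*(-1) + (-2)*3
= 8 + 5 + (-6) = 7
e12 coeff = (-2)*(-1) - (-5)*(-4) = 2 - 20 = -18
e13 coeff = (-2)*3 - (-2)*(-4) = -6 - 8 = -14
e23 coeff = (-5)*3 - (-2)*(-1) = -15 - 2 = -17
uv = 7 - 18*e12 - 14*e13 - 17*e23


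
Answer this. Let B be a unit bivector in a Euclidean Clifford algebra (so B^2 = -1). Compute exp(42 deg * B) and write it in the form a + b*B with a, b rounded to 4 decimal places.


For a unit bivector B with B^2 = -1, the exponential series gives
e^(theta*B) = cos(theta) + sin(theta)*B (the GA analogue of Euler's formula).
theta = 42 degrees = 0.733038 rad
cos(42 deg) = 0.7431
sin(42 deg) = 0.6691
exp(theta*B) = 0.7431 + 0.6691*B


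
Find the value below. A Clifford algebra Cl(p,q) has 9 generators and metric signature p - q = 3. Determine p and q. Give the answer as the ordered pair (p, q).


We need p + q = 9 and p - q = 3.
Adding: 2p = 9 + 3 = 12, so p = 6.
Then q = 9 - 6 = 3.
(p, q) = (6, 3)


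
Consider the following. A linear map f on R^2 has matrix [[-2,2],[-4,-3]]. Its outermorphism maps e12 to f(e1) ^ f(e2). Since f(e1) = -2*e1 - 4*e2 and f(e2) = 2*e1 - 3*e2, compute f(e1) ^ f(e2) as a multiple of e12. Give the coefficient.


The outermorphism of a linear map f sends e1^e2 to f(e1)^f(e2).
f(e1) = -2*e1 - 4*e2
f(e2) = 2*e1 - 3*e2
f(e1) ^ f(e2) = (-2*e1 - 4*e2) ^ (2*e1 - 3*e2)
= (-2)*(-3)*e12 + (-4)*2*e21
= (6 - (-8))*e12
= 14*e12
Coefficient = 14


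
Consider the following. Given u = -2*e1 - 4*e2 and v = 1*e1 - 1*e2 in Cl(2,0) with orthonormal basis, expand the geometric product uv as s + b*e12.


Expand: (-2*e1 - 4*e2)(1*e1 - 1*e2)
= (-2)*1*e1e1 + (-2)*(-1)*e1e2 + (-4)*1*e2e1 + (-4)*(-1)*e2e2
Using e1^2 = e2^2 = 1, e2e1 = -e1e2:
Scalar part s = (-2)*1 + (-4)*(-1) = -2 + 4 = 2
Bivector part b = (-2)*(-1) - (-4)*1 = 2 - (-4) = 6
uv = 2 + 6*e12


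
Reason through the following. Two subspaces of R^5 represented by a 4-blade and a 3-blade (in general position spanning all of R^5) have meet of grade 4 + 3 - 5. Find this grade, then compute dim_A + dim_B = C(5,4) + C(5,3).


Meet grade = grade(A) + grade(B) - n
= 4 + 3 - 5 = 2
C(5,4) = 5
C(5,3) = 10
dim_A + dim_B = 5 + 10 = 15


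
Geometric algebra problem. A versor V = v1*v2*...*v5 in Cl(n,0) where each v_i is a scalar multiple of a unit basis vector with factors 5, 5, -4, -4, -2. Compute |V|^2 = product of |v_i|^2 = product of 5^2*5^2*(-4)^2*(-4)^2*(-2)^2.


Each vector v_i has |v_i|^2 = s_i^2
Squared scales: 5^2 = 25, 5^2 = 25, (-4)^2 = 16, (-4)^2 = 16, (-2)^2 = 4
|V|^2 = 25 * 25 * 16 * 16 * 4
= 640000


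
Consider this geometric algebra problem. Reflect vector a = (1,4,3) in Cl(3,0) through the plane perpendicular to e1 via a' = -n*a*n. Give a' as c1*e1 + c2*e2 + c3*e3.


Reflection formula: a' = -n*a*n, with n = e1 (unit vector, n^2 = 1).
For reflection through hyperplane perp to e1:
The component along e1 flips sign, others stay.
a = (1, 4, 3)
a' = (-1, 4, 3)
a' = -1*e1 + 4*e2 + 3*e3


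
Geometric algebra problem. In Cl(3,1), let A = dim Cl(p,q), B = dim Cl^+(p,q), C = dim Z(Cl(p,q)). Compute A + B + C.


n = 3 + 1 = 4
Total dim = 2^4 = 16
Even subalgebra dim = 2^3 = 8
n is even, so center dim = 1
Sum = 16 + 8 + 1 = 25


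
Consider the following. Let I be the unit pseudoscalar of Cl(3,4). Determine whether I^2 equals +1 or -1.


The pseudoscalar I = e1...e_n (product of all n generators) of Cl(p,q) satisfies I^2 = (-1)^(q + n(n-1)/2).
p = 3, q = 4, n = p + q = 7
n(n-1)/2 = 7 * 6 / 2 = 21
Exponent = q + n(n-1)/2 = 4 + 21 = 25
I^2 = (-1)^25 = -1


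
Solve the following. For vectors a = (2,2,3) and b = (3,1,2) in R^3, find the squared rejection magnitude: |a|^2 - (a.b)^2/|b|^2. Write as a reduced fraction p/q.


|a|^2 = 2^2 + 2^2 + 3^2 = 17
|b|^2 = 3^2 + 1^2 + 2^2 = 14
a . b = 2*3 + 2*1 + 3*2 = 14
(a.b)^2 = 14^2 = 196
|rej|^2 = 17 - 196/14
= (238 - 196)/14
= 42/14
In lowest terms: 3/1


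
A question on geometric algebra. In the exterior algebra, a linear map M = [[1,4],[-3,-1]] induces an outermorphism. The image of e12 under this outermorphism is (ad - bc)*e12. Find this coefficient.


The outermorphism of a linear map f sends e1^e2 to f(e1)^f(e2).
f(e1) = 1*e1 - 3*e2
f(e2) = 4*e1 - 1*e2
f(e1) ^ f(e2) = (1*e1 - 3*e2) ^ (4*e1 - 1*e2)
= 1*(-1)*e12 + (-3)*4*e21
= (-1 - (-12))*e12
= 11*e12
Coefficient = 11


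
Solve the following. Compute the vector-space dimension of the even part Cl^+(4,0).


Even subalgebra dimension = 2^(n-1)
n = 4 + 0 = 4
2^(4 - 1) = 2^3 = 8
Verification: sum of C(4,k) for even k = 1 + 6 + 1 = 8
Result = 8


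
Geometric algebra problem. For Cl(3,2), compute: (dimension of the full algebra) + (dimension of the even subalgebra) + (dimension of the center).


n = 3 + 2 = 5
Total dim = 2^5 = 32
Even subalgebra dim = 2^4 = 16
n is odd, so center dim = 2
Sum = 32 + 16 + 2 = 50


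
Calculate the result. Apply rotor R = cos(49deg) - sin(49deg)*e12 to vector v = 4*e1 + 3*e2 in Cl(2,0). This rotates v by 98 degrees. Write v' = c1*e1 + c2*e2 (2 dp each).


Rotor R = cos(49deg) - sin(49deg)*e12
Rotation angle theta = 2 * 49 = 98 degrees
v' = R*v*~R rotates v by theta.
cos(98deg) = -0.1392, sin(98deg) = 0.9903
v'_1 = 4*cos(98deg) - 3*sin(98deg)
= 4*(-0.1392) - 3*0.9903
= -3.53
v'_2 = 4*sin(98deg) + 3*cos(98deg)
= 4*0.9903 + 3*(-0.1392)
= 3.54
v' = -3.53*e1 + 3.54*e2


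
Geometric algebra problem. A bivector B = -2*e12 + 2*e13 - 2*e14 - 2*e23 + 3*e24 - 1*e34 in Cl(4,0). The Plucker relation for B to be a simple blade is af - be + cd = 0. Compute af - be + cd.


Plucker relation: af - be + cd
a*f = (-2)*(-1) = 2
b*e = 2*3 = 6
c*d = (-2)*(-2) = 4
af - be + cd = 2 - 6 + 4
= 0


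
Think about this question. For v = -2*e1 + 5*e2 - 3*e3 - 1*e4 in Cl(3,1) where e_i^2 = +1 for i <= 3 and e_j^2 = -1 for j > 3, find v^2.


v^2 = sum of c_i^2 * e_i^2
Positive signature terms (e_i^2 = +1): (-2)^2 + 5^2 + (-3)^2 = 38
Negative signature terms (e_j^2 = -1): (-1)^2 = 1
v^2 = 38 - 1 = 37


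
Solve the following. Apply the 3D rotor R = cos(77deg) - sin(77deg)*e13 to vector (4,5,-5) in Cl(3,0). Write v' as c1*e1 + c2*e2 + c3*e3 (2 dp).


Rotor R = cos(77deg) - sin(77deg)*e13
Rotation angle theta = 2 * 77 = 154 degrees in the e13 plane (e1 -> e3).
The component perpendicular to the plane (e2) is invariant: v'_2 = v2 = 5.00
cos(154deg) = -0.8988, sin(154deg) = 0.4384
v'_1 = v1*cos(theta) - v3*sin(theta) = 4*(-0.8988) - (-5)*0.4384 = -1.40
v'_3 = v1*sin(theta) + v3*cos(theta) = 4*0.4384 + (-5)*(-0.8988) = 6.25
v' = -1.40*e1 + 5.00*e2 + 6.25*e3


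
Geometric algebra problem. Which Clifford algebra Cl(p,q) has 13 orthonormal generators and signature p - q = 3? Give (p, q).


We need p + q = 13 and p - q = 3.
Adding: 2p = 13 + 3 = 16, so p = 8.
Then q = 13 - 8 = 5.
(p, q) = (8, 5)


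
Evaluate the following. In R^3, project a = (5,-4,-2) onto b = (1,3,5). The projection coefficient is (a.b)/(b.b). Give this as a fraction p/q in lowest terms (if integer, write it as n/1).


Projection coefficient = (a . b) / (b . b)
a . b = 5*1 + (-4)*3 + (-2)*5
= 5 + (-12) + (-10) = -17
b . b = 1^2 + 3^2 + 5^2
= 1 + 9 + 25 = 35
Coefficient = -17/35
In lowest terms: -17/35


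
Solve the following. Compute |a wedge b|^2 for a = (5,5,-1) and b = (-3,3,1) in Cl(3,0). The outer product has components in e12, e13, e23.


a wedge b = (a1*b2 - a2*b1)*e12 + (a1*b3 - a3*b1)*e13 + (a2*b3 - a3*b2)*e23
e12 coeff: 5*3 - 5*(-3) = 15 - (-15) = 30
e13 coeff: 5*1 - (-1)*(-3) = 5 - 3 = 2
e23 coeff: 5*1 - (-1)*3 = 5 - (-3) = 8
|a wedge b|^2 = 30^2 + 2^2 + 8^2
= 900 + 4 + 64
= 968


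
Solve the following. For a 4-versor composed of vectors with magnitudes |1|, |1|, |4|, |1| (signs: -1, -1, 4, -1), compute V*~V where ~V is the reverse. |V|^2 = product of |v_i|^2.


Each vector v_i has |v_i|^2 = s_i^2
Squared scales: (-1)^2 = 1, (-1)^2 = 1, 4^2 = 16, (-1)^2 = 1
|V|^2 = 1 * 1 * 16 * 1
= 16


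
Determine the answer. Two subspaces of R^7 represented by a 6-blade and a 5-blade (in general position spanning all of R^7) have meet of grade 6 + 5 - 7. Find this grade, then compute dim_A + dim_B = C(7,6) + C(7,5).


Meet grade = grade(A) + grade(B) - n
= 6 + 5 - 7 = 4
C(7,6) = 7
C(7,5) = 21
dim_A + dim_B = 7 + 21 = 28


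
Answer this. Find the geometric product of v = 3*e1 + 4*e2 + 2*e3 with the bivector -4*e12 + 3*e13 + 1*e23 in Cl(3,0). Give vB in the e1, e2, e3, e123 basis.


vB has grade-1 (vector) and grade-3 (trivector) parts: vB = (v _| B) + (v ^ B).
Vector part <vB>_1:
  e1: -v2*b12 - v3*b13 = -(4)*(-4) - (2)*(3) = 10
  e2: v1*b12 - v3*b23 = (3)*(-4) - (2)*(1) = -14
  e3: v1*b13 + v2*b23 = (3)*(3) + (4)*(1) = 13
Trivector part <vB>_3:
  e123: v1*b23 - v2*b13 + v3*b12 = (3)*(1) - (4)*(3) + (2)*(-4) = -17
vB = 10*e1 - 14*e2 + 13*e3 - 17*e123


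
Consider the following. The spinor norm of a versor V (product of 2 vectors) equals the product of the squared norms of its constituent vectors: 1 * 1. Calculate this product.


Spinor norm N(V) = |v1|^2 * |v2|^2 * ... * |v2|^2
= 1 * 1
Running product: 1, 1
N(V) = 1


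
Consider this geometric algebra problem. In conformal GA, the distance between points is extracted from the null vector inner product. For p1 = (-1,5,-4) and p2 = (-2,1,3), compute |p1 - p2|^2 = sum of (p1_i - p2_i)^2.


p1 - p2 = (1, 4, -7)
|p1 - p2|^2 = 1^2 + 4^2 + (-7)^2
= 1 + 16 + 49
= 66


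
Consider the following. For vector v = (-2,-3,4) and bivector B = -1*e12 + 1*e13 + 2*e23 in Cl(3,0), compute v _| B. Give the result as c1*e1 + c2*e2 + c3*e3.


Left contraction v _| B = <vB>_1 (grade-1 part of the geometric product vB).
Using e1_|e12 = e2, e2_|e12 = -e1, e1_|e13 = e3, e3_|e13 = -e1, e2_|e23 = e3, e3_|e23 = -e2:
e1 coeff: -v2*b12 - v3*b13 = -(-3)*(-1) - (4)*(1) = -7
e2 coeff: v1*b12 - v3*b23 = (-2)*(-1) - (4)*(2) = -6
e3 coeff: v1*b13 + v2*b23 = (-2)*(1) + (-3)*(2) = -8
v _| B = -7*e1 - 6*e2 - 8*e3


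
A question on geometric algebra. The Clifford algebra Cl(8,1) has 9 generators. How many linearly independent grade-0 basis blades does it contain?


Number of grade-k basis blades in Cl(p,q) with n = p + q is C(n, k).
n = 8 + 1 = 9
C(9, 0) = 9! / (0! * 9!)
= 362880 / (1 * 362880)
= 1


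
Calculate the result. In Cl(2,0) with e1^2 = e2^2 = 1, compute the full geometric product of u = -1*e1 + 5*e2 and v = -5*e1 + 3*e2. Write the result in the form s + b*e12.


Expand: (-1*e1 + 5*e2)(-5*e1 + 3*e2)
= (-1)*(-5)*e1e1 + (-1)*3*e1e2 + 5*(-5)*e2e1 + 5*3*e2e2
Using e1^2 = e2^2 = 1, e2e1 = -e1e2:
Scalar part s = (-1)*(-5) + 5*3 = 5 + 15 = 20
Bivector part b = (-1)*3 - 5*(-5) = -3 - (-25) = 22
uv = 20 + 22*e12


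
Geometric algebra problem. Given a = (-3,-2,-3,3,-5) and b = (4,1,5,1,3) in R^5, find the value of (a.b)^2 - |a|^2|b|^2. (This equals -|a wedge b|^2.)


a . b = (-3)*4 + (-2)*1 + (-3)*5 + 3*1 + (-5)*3
= -12 + (-2) + (-15) + 3 + (-15) = -41
|a|^2 = (-3)^2 + (-2)^2 + (-3)^2 + 3^2 + (-5)^2 = 56
|b|^2 = 4^2 + 1^2 + 5^2 + 1^2 + 3^2 = 52
(a.b)^2 = (-41)^2 = 1681
|a|^2 * |b|^2 = 56 * 52 = 2912
Result = 1681 - 2912 = -1231


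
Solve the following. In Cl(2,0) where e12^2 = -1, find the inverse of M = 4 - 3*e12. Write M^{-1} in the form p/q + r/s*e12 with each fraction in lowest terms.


M = 4 - 3*e12, where e12^2 = -1.
Since M commutes with its reverse ~M = a - b*e12, M * ~M = a^2 - b^2*e12^2 = a^2 + b^2.
So M^{-1} = ~M / (a^2 + b^2) = (a - b*e12)/(a^2 + b^2).
a^2 + b^2 = 16 + 9 = 25
Scalar part = 4/25 = 4/25
Bivector coeff = 3/25 = 3/25
M^{-1} = 4/25 + 3/25*e12


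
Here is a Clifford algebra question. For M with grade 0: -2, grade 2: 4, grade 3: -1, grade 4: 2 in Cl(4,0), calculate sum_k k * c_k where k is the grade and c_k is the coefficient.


Grade-weighted sum = sum of grade_k * coefficient_k
0*(-2) = 0
2*4 = 8
3*(-1) = -3
4*2 = 8
Total = 0 + 8 + (-3) + 8 = 13


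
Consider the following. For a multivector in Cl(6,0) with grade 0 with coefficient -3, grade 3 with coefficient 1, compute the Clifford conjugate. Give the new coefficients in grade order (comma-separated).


Clifford conjugate sign for grade k: (-1)^(k(k+1)/2)
Grade 0: (-1)^(0*1/2) = (-1)^0 = 1, coeff -3 -> -3
Grade 3: (-1)^(3*4/2) = (-1)^6 = 1, coeff 1 -> 1
Conjugated coefficients: -3, 1


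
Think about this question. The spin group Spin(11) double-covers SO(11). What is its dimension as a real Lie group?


Spin(n) double-covers SO(n); both have Lie algebra so(n) of dimension n(n-1)/2.
n = 11
n(n-1) = 11 * 10 = 110
dim Spin(11) = 110/2 = 55


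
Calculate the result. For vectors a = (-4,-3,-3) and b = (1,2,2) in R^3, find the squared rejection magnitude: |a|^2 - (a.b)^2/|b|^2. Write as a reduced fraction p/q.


|a|^2 = (-4)^2 + (-3)^2 + (-3)^2 = 34
|b|^2 = 1^2 + 2^2 + 2^2 = 9
a . b = (-4)*1 + (-3)*2 + (-3)*2 = -16
(a.b)^2 = (-16)^2 = 256
|rej|^2 = 34 - 256/9
= (306 - 256)/9
= 50/9
In lowest terms: 50/9


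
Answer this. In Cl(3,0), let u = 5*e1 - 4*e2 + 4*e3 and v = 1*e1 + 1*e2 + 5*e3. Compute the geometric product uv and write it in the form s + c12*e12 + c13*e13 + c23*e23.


In Cl(3,0): e_i^2 = 1, e_ie_j = -e_je_i for i != j.
Scalar part = u . v = 5*1 + (-4)*1 + 4*5
= 5 + (-4) + 20 = 21
e12 coeff = 5*1 - (-4)*1 = 5 - (-4) = 9
e13 coeff = 5*5 - 4*1 = 25 - 4 = 21
e23 coeff = (-4)*5 - 4*1 = -20 - 4 = -24
uv = 21 + 9*e12 + 21*e13 - 24*e23


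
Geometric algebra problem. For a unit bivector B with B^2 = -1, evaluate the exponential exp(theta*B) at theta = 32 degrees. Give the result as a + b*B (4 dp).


For a unit bivector B with B^2 = -1, the exponential series gives
e^(theta*B) = cos(theta) + sin(theta)*B (the GA analogue of Euler's formula).
theta = 32 degrees = 0.558505 rad
cos(32 deg) = 0.8480
sin(32 deg) = 0.5299
exp(theta*B) = 0.8480 + 0.5299*B


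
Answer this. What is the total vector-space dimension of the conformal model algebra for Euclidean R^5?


The conformal model of R^5 uses Cl(6,1): the 5 Euclidean generators plus two extra orthogonal generators e+ (e+^2 = +1) and e- (e-^2 = -1), from which the null vectors e0, einf are built.
Number of generators m = 5 + 2 = 7.
dim Cl(p,q) = 2^m = 2^7 = 128


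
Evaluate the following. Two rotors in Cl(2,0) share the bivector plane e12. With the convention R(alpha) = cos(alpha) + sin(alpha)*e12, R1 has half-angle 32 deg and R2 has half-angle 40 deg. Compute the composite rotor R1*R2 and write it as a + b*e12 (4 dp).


Same-plane rotors commute and their half-angles add:
R1*R2 = cos(a1 + a2) + sin(a1 + a2)*e12.
a1 + a2 = 32 + 40 = 72 deg
cos(72 deg) = 0.3090
sin(72 deg) = 0.9511
R1*R2 = 0.3090 + 0.9511*e12


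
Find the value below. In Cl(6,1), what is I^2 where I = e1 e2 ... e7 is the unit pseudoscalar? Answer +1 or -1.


The pseudoscalar I = e1...e_n (product of all n generators) of Cl(p,q) satisfies I^2 = (-1)^(q + n(n-1)/2).
p = 6, q = 1, n = p + q = 7
n(n-1)/2 = 7 * 6 / 2 = 21
Exponent = q + n(n-1)/2 = 1 + 21 = 22
I^2 = (-1)^22 = +1


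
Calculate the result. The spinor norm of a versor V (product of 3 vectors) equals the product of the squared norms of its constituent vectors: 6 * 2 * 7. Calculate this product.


Spinor norm N(V) = |v1|^2 * |v2|^2 * ... * |v3|^2
= 6 * 2 * 7
Running product: 6, 12, 84
N(V) = 84


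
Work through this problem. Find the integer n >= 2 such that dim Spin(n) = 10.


dim Spin(n) = dim so(n) = n(n-1)/2.
Solve n(n-1)/2 = 10, i.e. n^2 - n - 20 = 0.
Discriminant = 1 + 8*10 = 81
n = (1 + sqrt(81))/2 = (1 + 9)/2 = 5


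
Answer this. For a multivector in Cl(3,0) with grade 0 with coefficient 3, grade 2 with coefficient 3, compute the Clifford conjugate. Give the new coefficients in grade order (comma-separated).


Clifford conjugate sign for grade k: (-1)^(k(k+1)/2)
Grade 0: (-1)^(0*1/2) = (-1)^0 = 1, coeff 3 -> 3
Grade 2: (-1)^(2*3/2) = (-1)^3 = -1, coeff 3 -> -3
Conjugated coefficients: 3, -3


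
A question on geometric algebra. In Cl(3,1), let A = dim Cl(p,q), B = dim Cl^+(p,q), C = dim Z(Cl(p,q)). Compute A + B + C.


n = 3 + 1 = 4
Total dim = 2^4 = 16
Even subalgebra dim = 2^3 = 8
n is even, so center dim = 1
Sum = 16 + 8 + 1 = 25


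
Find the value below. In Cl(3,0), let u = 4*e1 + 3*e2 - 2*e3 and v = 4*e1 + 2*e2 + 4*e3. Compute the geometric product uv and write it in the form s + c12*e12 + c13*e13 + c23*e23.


In Cl(3,0): e_i^2 = 1, e_ie_j = -e_je_i for i != j.
Scalar part = u . v = 4*4 + 3*2 + (-2)*4
= 16 + 6 + (-8) = 14
e12 coeff = 4*2 - 3*4 = 8 - 12 = -4
e13 coeff = 4*4 - (-2)*4 = 16 - (-8) = 24
e23 coeff = 3*4 - (-2)*2 = 12 - (-4) = 16
uv = 14 - 4*e12 + 24*e13 + 16*e23


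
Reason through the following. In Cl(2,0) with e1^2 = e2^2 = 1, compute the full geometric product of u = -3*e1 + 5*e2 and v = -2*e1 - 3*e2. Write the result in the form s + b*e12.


Expand: (-3*e1 + 5*e2)(-2*e1 - 3*e2)
= (-3)*(-2)*e1e1 + (-3)*(-3)*e1e2 + 5*(-2)*e2e1 + 5*(-3)*e2e2
Using e1^2 = e2^2 = 1, e2e1 = -e1e2:
Scalar part s = (-3)*(-2) + 5*(-3) = 6 + (-15) = -9
Bivector part b = (-3)*(-3) - 5*(-2) = 9 - (-10) = 19
uv = -9 + 19*e12


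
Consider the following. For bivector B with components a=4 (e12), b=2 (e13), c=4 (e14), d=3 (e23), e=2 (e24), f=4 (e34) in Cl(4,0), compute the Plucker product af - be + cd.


Plucker relation: af - be + cd
a*f = 4*4 = 16
b*e = 2*2 = 4
c*d = 4*3 = 12
af - be + cd = 16 - 4 + 12
= 24


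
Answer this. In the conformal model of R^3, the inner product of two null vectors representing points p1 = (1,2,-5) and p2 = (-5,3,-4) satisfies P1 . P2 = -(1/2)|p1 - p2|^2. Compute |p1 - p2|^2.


p1 - p2 = (6, -1, -1)
|p1 - p2|^2 = 6^2 + (-1)^2 + (-1)^2
= 36 + 1 + 1
= 38


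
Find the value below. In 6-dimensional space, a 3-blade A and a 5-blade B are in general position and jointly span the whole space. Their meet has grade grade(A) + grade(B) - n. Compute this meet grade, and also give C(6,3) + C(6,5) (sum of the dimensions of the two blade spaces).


Meet grade = grade(A) + grade(B) - n
= 3 + 5 - 6 = 2
C(6,3) = 20
C(6,5) = 6
dim_A + dim_B = 20 + 6 = 26


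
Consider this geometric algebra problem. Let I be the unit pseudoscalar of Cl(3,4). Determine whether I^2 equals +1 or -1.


The pseudoscalar I = e1...e_n (product of all n generators) of Cl(p,q) satisfies I^2 = (-1)^(q + n(n-1)/2).
p = 3, q = 4, n = p + q = 7
n(n-1)/2 = 7 * 6 / 2 = 21
Exponent = q + n(n-1)/2 = 4 + 21 = 25
I^2 = (-1)^25 = -1


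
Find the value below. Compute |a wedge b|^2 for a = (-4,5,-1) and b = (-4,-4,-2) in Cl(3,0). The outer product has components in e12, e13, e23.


a wedge b = (a1*b2 - a2*b1)*e12 + (a1*b3 - a3*b1)*e13 + (a2*b3 - a3*b2)*e23
e12 coeff: (-4)*(-4) - 5*(-4) = 16 - (-20) = 36
e13 coeff: (-4)*(-2) - (-1)*(-4) = 8 - 4 = 4
e23 coeff: 5*(-2) - (-1)*(-4) = -10 - 4 = -14
|a wedge b|^2 = 36^2 + 4^2 + (-14)^2
= 1296 + 16 + 196
= 1508


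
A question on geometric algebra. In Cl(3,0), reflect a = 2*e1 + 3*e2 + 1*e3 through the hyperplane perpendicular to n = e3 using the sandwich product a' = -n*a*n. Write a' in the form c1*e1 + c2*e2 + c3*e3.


Reflection formula: a' = -n*a*n, with n = e3 (unit vector, n^2 = 1).
For reflection through hyperplane perp to e3:
The component along e3 flips sign, others stay.
a = (2, 3, 1)
a' = (2, 3, -1)
a' = 2*e1 + 3*e2 - 1*e3


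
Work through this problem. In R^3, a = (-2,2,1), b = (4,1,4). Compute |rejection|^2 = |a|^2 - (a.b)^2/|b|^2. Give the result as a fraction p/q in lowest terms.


|a|^2 = (-2)^2 + 2^2 + 1^2 = 9
|b|^2 = 4^2 + 1^2 + 4^2 = 33
a . b = (-2)*4 + 2*1 + 1*4 = -2
(a.b)^2 = (-2)^2 = 4
|rej|^2 = 9 - 4/33
= (297 - 4)/33
= 293/33
In lowest terms: 293/33


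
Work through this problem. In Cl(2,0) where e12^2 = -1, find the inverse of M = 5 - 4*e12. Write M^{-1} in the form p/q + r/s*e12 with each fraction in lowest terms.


M = 5 - 4*e12, where e12^2 = -1.
Since M commutes with its reverse ~M = a - b*e12, M * ~M = a^2 - b^2*e12^2 = a^2 + b^2.
So M^{-1} = ~M / (a^2 + b^2) = (a - b*e12)/(a^2 + b^2).
a^2 + b^2 = 25 + 16 = 41
Scalar part = 5/41 = 5/41
Bivector coeff = 4/41 = 4/41
M^{-1} = 5/41 + 4/41*e12


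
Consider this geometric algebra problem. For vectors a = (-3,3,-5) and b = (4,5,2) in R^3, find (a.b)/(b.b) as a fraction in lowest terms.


Projection coefficient = (a . b) / (b . b)
a . b = (-3)*4 + 3*5 + (-5)*2
= -12 + 15 + (-10) = -7
b . b = 4^2 + 5^2 + 2^2
= 16 + 25 + 4 = 45
Coefficient = -7/45
In lowest terms: -7/45


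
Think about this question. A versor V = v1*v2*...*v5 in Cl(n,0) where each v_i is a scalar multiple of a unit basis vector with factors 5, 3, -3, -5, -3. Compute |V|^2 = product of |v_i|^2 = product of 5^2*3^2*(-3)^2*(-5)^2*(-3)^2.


Each vector v_i has |v_i|^2 = s_i^2
Squared scales: 5^2 = 25, 3^2 = 9, (-3)^2 = 9, (-5)^2 = 25, (-3)^2 = 9
|V|^2 = 25 * 9 * 9 * 25 * 9
= 455625


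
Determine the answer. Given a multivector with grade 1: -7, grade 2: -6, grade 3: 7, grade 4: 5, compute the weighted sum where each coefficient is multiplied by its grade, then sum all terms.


Grade-weighted sum = sum of grade_k * coefficient_k
1*(-7) = -7
2*(-6) = -12
3*7 = 21
4*5 = 20
Total = -7 + (-12) + 21 + 20 = 22


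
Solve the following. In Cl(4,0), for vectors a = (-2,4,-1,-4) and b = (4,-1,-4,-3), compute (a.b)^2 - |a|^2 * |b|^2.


a . b = (-2)*4 + 4*(-1) + (-1)*(-4) + (-4)*(-3)
= -8 + (-4) + 4 + 12 = 4
|a|^2 = (-2)^2 + 4^2 + (-1)^2 + (-4)^2 = 37
|b|^2 = 4^2 + (-1)^2 + (-4)^2 + (-3)^2 = 42
(a.b)^2 = 4^2 = 16
|a|^2 * |b|^2 = 37 * 42 = 1554
Result = 16 - 1554 = -1538


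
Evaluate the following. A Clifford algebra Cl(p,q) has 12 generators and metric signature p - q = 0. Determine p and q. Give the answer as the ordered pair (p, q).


We need p + q = 12 and p - q = 0.
Adding: 2p = 12 + 0 = 12, so p = 6.
Then q = 12 - 6 = 6.
(p, q) = (6, 6)


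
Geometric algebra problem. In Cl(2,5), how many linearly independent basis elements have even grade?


Even subalgebra dimension = 2^(n-1)
n = 2 + 5 = 7
2^(7 - 1) = 2^6 = 64
Verification: sum of C(7,k) for even k = 1 + 21 + 35 + 7 = 64
Result = 64


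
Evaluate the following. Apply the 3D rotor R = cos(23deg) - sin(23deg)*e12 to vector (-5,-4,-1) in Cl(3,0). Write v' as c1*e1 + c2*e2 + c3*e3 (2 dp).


Rotor R = cos(23deg) - sin(23deg)*e12
Rotation angle theta = 2 * 23 = 46 degrees in the e12 plane (e1 -> e2).
The component perpendicular to the plane (e3) is invariant: v'_3 = v3 = -1.00
cos(46deg) = 0.6947, sin(46deg) = 0.7193
v'_1 = v1*cos(theta) - v2*sin(theta) = -5*0.6947 - (-4)*0.7193 = -0.60
v'_2 = v1*sin(theta) + v2*cos(theta) = -5*0.7193 + (-4)*0.6947 = -6.38
v' = -0.60*e1 - 6.38*e2 - 1.00*e3


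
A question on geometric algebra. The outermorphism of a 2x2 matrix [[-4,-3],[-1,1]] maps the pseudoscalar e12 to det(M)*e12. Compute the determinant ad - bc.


The outermorphism of a linear map f sends e1^e2 to f(e1)^f(e2).
f(e1) = -4*e1 - 1*e2
f(e2) = -3*e1 + 1*e2
f(e1) ^ f(e2) = (-4*e1 - 1*e2) ^ (-3*e1 + 1*e2)
= (-4)*1*e12 + (-1)*(-3)*e21
= (-4 - 3)*e12
= -7*e12
Coefficient = -7


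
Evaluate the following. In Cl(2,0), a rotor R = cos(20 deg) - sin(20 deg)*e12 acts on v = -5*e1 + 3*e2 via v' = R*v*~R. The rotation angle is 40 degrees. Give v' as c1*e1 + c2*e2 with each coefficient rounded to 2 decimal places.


Rotor R = cos(20deg) - sin(20deg)*e12
Rotation angle theta = 2 * 20 = 40 degrees
v' = R*v*~R rotates v by theta.
cos(40deg) = 0.7660, sin(40deg) = 0.6428
v'_1 = -5*cos(40deg) - 3*sin(40deg)
= -5*0.7660 - 3*0.6428
= -5.76
v'_2 = -5*sin(40deg) + 3*cos(40deg)
= -5*0.6428 + 3*0.7660
= -0.92
v' = -5.76*e1 - 0.92*e2


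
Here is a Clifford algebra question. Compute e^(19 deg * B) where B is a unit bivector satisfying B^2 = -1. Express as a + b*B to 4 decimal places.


For a unit bivector B with B^2 = -1, the exponential series gives
e^(theta*B) = cos(theta) + sin(theta)*B (the GA analogue of Euler's formula).
theta = 19 degrees = 0.331613 rad
cos(19 deg) = 0.9455
sin(19 deg) = 0.3256
exp(theta*B) = 0.9455 + 0.3256*B


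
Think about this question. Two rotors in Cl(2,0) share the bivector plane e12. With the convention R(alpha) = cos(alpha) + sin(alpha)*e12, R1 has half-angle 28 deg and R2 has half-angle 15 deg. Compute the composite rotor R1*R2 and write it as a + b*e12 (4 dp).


Same-plane rotors commute and their half-angles add:
R1*R2 = cos(a1 + a2) + sin(a1 + a2)*e12.
a1 + a2 = 28 + 15 = 43 deg
cos(43 deg) = 0.7314
sin(43 deg) = 0.6820
R1*R2 = 0.7314 + 0.6820*e12


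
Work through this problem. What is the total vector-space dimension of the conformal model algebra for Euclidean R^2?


The conformal model of R^2 uses Cl(3,1): the 2 Euclidean generators plus two extra orthogonal generators e+ (e+^2 = +1) and e- (e-^2 = -1), from which the null vectors e0, einf are built.
Number of generators m = 2 + 2 = 4.
dim Cl(p,q) = 2^m = 2^4 = 16


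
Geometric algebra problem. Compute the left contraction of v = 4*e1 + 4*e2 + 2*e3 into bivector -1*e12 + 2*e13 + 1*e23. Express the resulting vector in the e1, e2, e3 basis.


Left contraction v _| B = <vB>_1 (grade-1 part of the geometric product vB).
Using e1_|e12 = e2, e2_|e12 = -e1, e1_|e13 = e3, e3_|e13 = -e1, e2_|e23 = e3, e3_|e23 = -e2:
e1 coeff: -v2*b12 - v3*b13 = -(4)*(-1) - (2)*(2) = 0
e2 coeff: v1*b12 - v3*b23 = (4)*(-1) - (2)*(1) = -6
e3 coeff: v1*b13 + v2*b23 = (4)*(2) + (4)*(1) = 12
v _| B = 0*e1 - 6*e2 + 12*e3


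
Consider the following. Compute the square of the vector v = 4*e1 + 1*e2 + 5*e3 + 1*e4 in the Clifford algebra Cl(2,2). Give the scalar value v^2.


v^2 = sum of c_i^2 * e_i^2
Positive signature terms (e_i^2 = +1): 4^2 + 1^2 = 17
Negative signature terms (e_j^2 = -1): 5^2 + 1^2 = 26
v^2 = 17 - 26 = -9


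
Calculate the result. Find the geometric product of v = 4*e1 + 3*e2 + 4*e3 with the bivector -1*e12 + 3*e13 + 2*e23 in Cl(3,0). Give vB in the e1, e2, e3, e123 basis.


vB has grade-1 (vector) and grade-3 (trivector) parts: vB = (v _| B) + (v ^ B).
Vector part <vB>_1:
  e1: -v2*b12 - v3*b13 = -(3)*(-1) - (4)*(3) = -9
  e2: v1*b12 - v3*b23 = (4)*(-1) - (4)*(2) = -12
  e3: v1*b13 + v2*b23 = (4)*(3) + (3)*(2) = 18
Trivector part <vB>_3:
  e123: v1*b23 - v2*b13 + v3*b12 = (4)*(2) - (3)*(3) + (4)*(-1) = -5
vB = -9*e1 - 12*e2 + 18*e3 - 5*e123


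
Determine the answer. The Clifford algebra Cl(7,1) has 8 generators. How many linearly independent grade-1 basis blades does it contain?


Number of grade-k basis blades in Cl(p,q) with n = p + q is C(n, k).
n = 7 + 1 = 8
C(8, 1) = 8! / (1! * 7!)
= 40320 / (1 * 5040)
= 8


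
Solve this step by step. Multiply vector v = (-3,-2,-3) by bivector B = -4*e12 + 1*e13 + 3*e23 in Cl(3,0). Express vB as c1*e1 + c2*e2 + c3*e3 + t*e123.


vB has grade-1 (vector) and grade-3 (trivector) parts: vB = (v _| B) + (v ^ B).
Vector part <vB>_1:
  e1: -v2*b12 - v3*b13 = -(-2)*(-4) - (-3)*(1) = -5
  e2: v1*b12 - v3*b23 = (-3)*(-4) - (-3)*(3) = 21
  e3: v1*b13 + v2*b23 = (-3)*(1) + (-2)*(3) = -9
Trivector part <vB>_3:
  e123: v1*b23 - v2*b13 + v3*b12 = (-3)*(3) - (-2)*(1) + (-3)*(-4) = 5
vB = -5*e1 + 21*e2 - 9*e3 + 5*e123


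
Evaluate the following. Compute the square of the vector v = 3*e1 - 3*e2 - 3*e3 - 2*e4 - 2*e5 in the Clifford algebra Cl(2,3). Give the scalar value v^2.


v^2 = sum of c_i^2 * e_i^2
Positive signature terms (e_i^2 = +1): 3^2 + (-3)^2 = 18
Negative signature terms (e_j^2 = -1): (-3)^2 + (-2)^2 + (-2)^2 = 17
v^2 = 18 - 17 = 1


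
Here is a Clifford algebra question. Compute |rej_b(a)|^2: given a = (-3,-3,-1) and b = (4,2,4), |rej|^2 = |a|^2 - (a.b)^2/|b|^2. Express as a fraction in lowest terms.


|a|^2 = (-3)^2 + (-3)^2 + (-1)^2 = 19
|b|^2 = 4^2 + 2^2 + 4^2 = 36
a . b = (-3)*4 + (-3)*2 + (-1)*4 = -22
(a.b)^2 = (-22)^2 = 484
|rej|^2 = 19 - 484/36
= (684 - 484)/36
= 200/36
In lowest terms: 50/9


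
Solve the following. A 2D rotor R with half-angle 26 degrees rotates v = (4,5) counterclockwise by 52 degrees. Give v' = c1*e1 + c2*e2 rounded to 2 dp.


Rotor R = cos(26deg) - sin(26deg)*e12
Rotation angle theta = 2 * 26 = 52 degrees
v' = R*v*~R rotates v by theta.
cos(52deg) = 0.6157, sin(52deg) = 0.7880
v'_1 = 4*cos(52deg) - 5*sin(52deg)
= 4*0.6157 - 5*0.7880
= -1.48
v'_2 = 4*sin(52deg) + 5*cos(52deg)
= 4*0.7880 + 5*0.6157
= 6.23
v' = -1.48*e1 + 6.23*e2


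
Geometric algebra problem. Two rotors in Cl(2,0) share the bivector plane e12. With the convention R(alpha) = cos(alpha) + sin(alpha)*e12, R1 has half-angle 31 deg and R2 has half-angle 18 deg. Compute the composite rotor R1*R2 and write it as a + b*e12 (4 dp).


Same-plane rotors commute and their half-angles add:
R1*R2 = cos(a1 + a2) + sin(a1 + a2)*e12.
a1 + a2 = 31 + 18 = 49 deg
cos(49 deg) = 0.6561
sin(49 deg) = 0.7547
R1*R2 = 0.6561 + 0.7547*e12


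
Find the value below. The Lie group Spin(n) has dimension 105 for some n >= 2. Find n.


dim Spin(n) = dim so(n) = n(n-1)/2.
Solve n(n-1)/2 = 105, i.e. n^2 - n - 210 = 0.
Discriminant = 1 + 8*105 = 841
n = (1 + sqrt(841))/2 = (1 + 29)/2 = 15


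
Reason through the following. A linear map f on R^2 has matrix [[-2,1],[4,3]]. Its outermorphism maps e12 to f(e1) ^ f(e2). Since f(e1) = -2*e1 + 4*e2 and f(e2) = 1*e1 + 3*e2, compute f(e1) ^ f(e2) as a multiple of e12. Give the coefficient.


The outermorphism of a linear map f sends e1^e2 to f(e1)^f(e2).
f(e1) = -2*e1 + 4*e2
f(e2) = 1*e1 + 3*e2
f(e1) ^ f(e2) = (-2*e1 + 4*e2) ^ (1*e1 + 3*e2)
= (-2)*3*e12 + 4*1*e21
= (-6 - 4)*e12
= -10*e12
Coefficient = -10


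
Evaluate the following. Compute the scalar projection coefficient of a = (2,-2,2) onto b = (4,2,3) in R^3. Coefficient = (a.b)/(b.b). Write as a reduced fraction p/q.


Projection coefficient = (a . b) / (b . b)
a . b = 2*4 + (-2)*2 + 2*3
= 8 + (-4) + 6 = 10
b . b = 4^2 + 2^2 + 3^2
= 16 + 4 + 9 = 29
Coefficient = 10/29
In lowest terms: 10/29


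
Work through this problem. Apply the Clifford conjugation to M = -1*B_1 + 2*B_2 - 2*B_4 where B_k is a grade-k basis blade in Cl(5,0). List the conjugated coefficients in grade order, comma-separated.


Clifford conjugate sign for grade k: (-1)^(k(k+1)/2)
Grade 1: (-1)^(1*2/2) = (-1)^1 = -1, coeff -1 -> 1
Grade 2: (-1)^(2*3/2) = (-1)^3 = -1, coeff 2 -> -2
Grade 4: (-1)^(4*5/2) = (-1)^10 = 1, coeff -2 -> -2
Conjugated coefficients: 1, -2, -2


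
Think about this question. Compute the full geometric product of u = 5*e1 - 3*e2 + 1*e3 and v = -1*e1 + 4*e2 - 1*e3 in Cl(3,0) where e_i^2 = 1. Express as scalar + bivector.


In Cl(3,0): e_i^2 = 1, e_ie_j = -e_je_i for i != j.
Scalar part = u . v = 5*(-1) + (-3)*4 + 1*(-1)
= -5 + (-12) + (-1) = -18
e12 coeff = 5*4 - (-3)*(-1) = 20 - 3 = 17
e13 coeff = 5*(-1) - 1*(-1) = -5 - (-1) = -4
e23 coeff = (-3)*(-1) - 1*4 = 3 - 4 = -1
uv = -18 + 17*e12 - 4*e13 - 1*e23


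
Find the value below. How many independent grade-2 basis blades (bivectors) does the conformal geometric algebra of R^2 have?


The conformal model of R^2 uses Cl(3,1) with m = 2 + 2 = 4 generators.
Number of grade-2 blades = C(m, 2) = C(4, 2)
= 4*3/2 = 6


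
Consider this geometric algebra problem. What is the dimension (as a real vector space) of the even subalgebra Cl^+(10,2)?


Even subalgebra dimension = 2^(n-1)
n = 10 + 2 = 12
2^(12 - 1) = 2^11 = 2048
Verification: sum of C(12,k) for even k = 1 + 66 + 495 + 924 + 495 + 66 + 1 = 2048
Result = 2048


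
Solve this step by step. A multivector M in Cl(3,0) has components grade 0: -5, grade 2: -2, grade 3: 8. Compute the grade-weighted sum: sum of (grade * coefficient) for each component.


Grade-weighted sum = sum of grade_k * coefficient_k
0*(-5) = 0
2*(-2) = -4
3*8 = 24
Total = 0 + (-4) + 24 = 20


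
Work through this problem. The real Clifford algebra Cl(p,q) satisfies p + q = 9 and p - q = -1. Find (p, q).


We need p + q = 9 and p - q = -1.
Adding: 2p = 9 + (-1) = 8, so p = 4.
Then q = 9 - 4 = 5.
(p, q) = (4, 5)


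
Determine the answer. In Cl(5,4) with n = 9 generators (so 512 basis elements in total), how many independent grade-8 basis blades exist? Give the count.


Number of grade-k basis blades in Cl(p,q) with n = p + q is C(n, k).
n = 5 + 4 = 9
C(9, 8) = 9! / (8! * 1!)
= 362880 / (40320 * 1)
= 9


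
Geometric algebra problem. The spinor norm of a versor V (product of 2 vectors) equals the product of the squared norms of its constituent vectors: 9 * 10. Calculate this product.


Spinor norm N(V) = |v1|^2 * |v2|^2 * ... * |v2|^2
= 9 * 10
Running product: 9, 90
N(V) = 90


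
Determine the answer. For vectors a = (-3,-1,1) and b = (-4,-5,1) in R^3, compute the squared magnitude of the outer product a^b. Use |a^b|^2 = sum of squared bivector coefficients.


a wedge b = (a1*b2 - a2*b1)*e12 + (a1*b3 - a3*b1)*e13 + (a2*b3 - a3*b2)*e23
e12 coeff: (-3)*(-5) - (-1)*(-4) = 15 - 4 = 11
e13 coeff: (-3)*1 - 1*(-4) = -3 - (-4) = 1
e23 coeff: (-1)*1 - 1*(-5) = -1 - (-5) = 4
|a wedge b|^2 = 11^2 + 1^2 + 4^2
= 121 + 1 + 16
= 138


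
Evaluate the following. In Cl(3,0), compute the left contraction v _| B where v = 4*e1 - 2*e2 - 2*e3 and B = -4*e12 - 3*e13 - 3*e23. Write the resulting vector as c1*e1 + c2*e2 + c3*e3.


Left contraction v _| B = <vB>_1 (grade-1 part of the geometric product vB).
Using e1_|e12 = e2, e2_|e12 = -e1, e1_|e13 = e3, e3_|e13 = -e1, e2_|e23 = e3, e3_|e23 = -e2:
e1 coeff: -v2*b12 - v3*b13 = -(-2)*(-4) - (-2)*(-3) = -14
e2 coeff: v1*b12 - v3*b23 = (4)*(-4) - (-2)*(-3) = -22
e3 coeff: v1*b13 + v2*b23 = (4)*(-3) + (-2)*(-3) = -6
v _| B = -14*e1 - 22*e2 - 6*e3


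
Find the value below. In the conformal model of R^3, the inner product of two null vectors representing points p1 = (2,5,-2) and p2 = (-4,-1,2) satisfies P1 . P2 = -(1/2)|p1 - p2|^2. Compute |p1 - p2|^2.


p1 - p2 = (6, 6, -4)
|p1 - p2|^2 = 6^2 + 6^2 + (-4)^2
= 36 + 36 + 16
= 88


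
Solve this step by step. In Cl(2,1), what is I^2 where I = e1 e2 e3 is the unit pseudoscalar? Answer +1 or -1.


The pseudoscalar I = e1...e_n (product of all n generators) of Cl(p,q) satisfies I^2 = (-1)^(q + n(n-1)/2).
p = 2, q = 1, n = p + q = 3
n(n-1)/2 = 3 * 2 / 2 = 3
Exponent = q + n(n-1)/2 = 1 + 3 = 4
I^2 = (-1)^4 = +1


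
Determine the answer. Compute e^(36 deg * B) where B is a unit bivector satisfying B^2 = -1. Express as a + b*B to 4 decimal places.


For a unit bivector B with B^2 = -1, the exponential series gives
e^(theta*B) = cos(theta) + sin(theta)*B (the GA analogue of Euler's formula).
theta = 36 degrees = 0.628319 rad
cos(36 deg) = 0.8090
sin(36 deg) = 0.5878
exp(theta*B) = 0.8090 + 0.5878*B
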